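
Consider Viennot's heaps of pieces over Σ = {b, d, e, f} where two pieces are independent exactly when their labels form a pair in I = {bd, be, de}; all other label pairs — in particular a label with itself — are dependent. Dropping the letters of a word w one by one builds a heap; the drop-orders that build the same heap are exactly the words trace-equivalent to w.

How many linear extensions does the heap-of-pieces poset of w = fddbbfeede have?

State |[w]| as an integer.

24

piece 0:f — minimal
piece 1:d rests on {0:f}
piece 2:d rests on {1:d}
piece 3:b rests on {0:f}
piece 4:b rests on {3:b}
piece 5:f rests on {2:d, 4:b}
piece 6:e rests on {5:f}
piece 7:e rests on {6:e}
piece 8:d rests on {5:f}
piece 9:e rests on {7:e}
minimal pieces: {0:f}
ways to finish when only these pieces remain (= sum over removing one remaining piece with nothing left below it):
  1 left: {8}→1  {9}→1
  2 left: {7,9}→1  {8,9}→2
  3 left: {6,7,9}→1  {7,8,9}→3
  4 left: {6,7,8,9}→4
  5 left: {5,6,7,8,9}→4
  6 left: {2,5,6,7,8,9}→4  {4,5,6,7,8,9}→4
  7 left: {1,2,5,6,7,8,9}→4  {2,4,5,6,7,8,9}→8  {3,4,5,6,7,8,9}→4
  8 left: {1,2,4,5,6,7,8,9}→12  {2,3,4,5,6,7,8,9}→12
  placing 0:f first → 24 extensions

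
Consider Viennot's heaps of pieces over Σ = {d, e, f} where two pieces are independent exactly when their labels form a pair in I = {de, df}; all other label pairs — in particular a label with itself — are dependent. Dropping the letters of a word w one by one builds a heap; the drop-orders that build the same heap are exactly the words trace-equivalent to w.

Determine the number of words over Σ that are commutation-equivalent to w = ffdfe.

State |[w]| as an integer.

5

drop 0:f onto floor
drop 1:f onto {0:f}
drop 2:d onto floor
drop 3:f onto {1:f}
drop 4:e onto {3:f}
ground layer = {0:f, 2:d}
drop-orders for the pieces not yet dropped (sum over which currently-grounded one goes next):
  1 to go: {2} 1  {4} 1
  2 to go: {2,4} 2  {3,4} 1
  3 to go: {1,3,4} 1  {2,3,4} 3
  if 0:f drops first: 4 orders
  if 2:d drops first: 1 orders
heap linearizations: 5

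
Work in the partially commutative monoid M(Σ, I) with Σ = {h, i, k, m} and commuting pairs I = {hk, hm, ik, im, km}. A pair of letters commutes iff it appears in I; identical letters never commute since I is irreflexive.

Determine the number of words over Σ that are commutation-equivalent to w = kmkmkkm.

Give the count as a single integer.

35

drop 0:k onto floor
drop 1:m onto floor
drop 2:k onto {0:k}
drop 3:m onto {1:m}
drop 4:k onto {2:k}
drop 5:k onto {4:k}
drop 6:m onto {3:m}
ground layer = {0:k, 1:m}
drop-orders for the pieces not yet dropped (sum over which currently-grounded one goes next):
  1 to go: {5} 1  {6} 1
  2 to go: {3,6} 1  {4,5} 1  {5,6} 2
  3 to go: {1,3,6} 1  {2,4,5} 1  {3,5,6} 3  {4,5,6} 3
  4 to go: {0,2,4,5} 1  {1,3,5,6} 4  {2,4,5,6} 4  {3,4,5,6} 6
  5 to go: {0,2,4,5,6} 5  {1,3,4,5,6} 10  {2,3,4,5,6} 10
  if 0:k drops first: 20 orders
  if 1:m drops first: 15 orders
heap linearizations: 35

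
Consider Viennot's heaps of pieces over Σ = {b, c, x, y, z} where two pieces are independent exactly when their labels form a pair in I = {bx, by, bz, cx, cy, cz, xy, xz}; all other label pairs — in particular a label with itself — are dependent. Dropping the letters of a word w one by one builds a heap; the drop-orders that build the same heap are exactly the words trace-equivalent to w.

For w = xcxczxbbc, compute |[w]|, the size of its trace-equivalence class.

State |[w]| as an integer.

0(x) covers ∅
1(c) covers ∅
2(x) covers 0:x
3(c) covers 1:c
4(z) covers ∅
5(x) covers 2:x
6(b) covers 3:c
7(b) covers 6:b
8(c) covers 7:b
floor of heap: 0:x, 1:c, 4:z
completions by unplaced set U, small U first (add the entries for U minus each lowest piece of U):
  |U|=1: {4}:1  {5}:1  {8}:1
  |U|=2: {2,5}:1  {4,5}:2  {4,8}:2  {5,8}:2  {7,8}:1
  |U|=3: {0,2,5}:1  {2,4,5}:3  {2,5,8}:3  {4,5,8}:6  {4,7,8}:3  {5,7,8}:3  {6,7,8}:1
  |U|=4: {0,2,4,5}:4  {0,2,5,8}:4  {2,4,5,8}:12  {2,5,7,8}:6  {3,6,7,8}:1  {4,5,7,8}:12  {4,6,7,8}:4  {5,6,7,8}:4
  |U|=5: {0,2,4,5,8}:20  {0,2,5,7,8}:10  {1,3,6,7,8}:1  {2,4,5,7,8}:30  {2,5,6,7,8}:10  {3,4,6,7,8}:5  {3,5,6,7,8}:5  {4,5,6,7,8}:20
  |U|=6: {0,2,4,5,7,8}:60  {0,2,5,6,7,8}:20  {1,3,4,6,7,8}:6  {1,3,5,6,7,8}:6  {2,3,5,6,7,8}:15  {2,4,5,6,7,8}:60  {3,4,5,6,7,8}:30
  |U|=7: {0,2,3,5,6,7,8}:35  {0,2,4,5,6,7,8}:140  {1,2,3,5,6,7,8}:21  {1,3,4,5,6,7,8}:42  {2,3,4,5,6,7,8}:105
  start at 0(x): 168
  start at 1(c): 280
  start at 4(z): 56
sum over floor = 504

504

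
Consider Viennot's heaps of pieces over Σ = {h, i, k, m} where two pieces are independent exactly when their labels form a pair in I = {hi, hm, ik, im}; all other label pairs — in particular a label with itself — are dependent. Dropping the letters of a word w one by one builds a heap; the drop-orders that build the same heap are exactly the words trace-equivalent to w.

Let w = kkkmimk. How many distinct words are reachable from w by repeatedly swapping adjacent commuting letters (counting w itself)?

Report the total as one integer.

#0=k has no predecessor
#1=k depends on [0:k]
#2=k depends on [1:k]
#3=m depends on [2:k]
#4=i has no predecessor
#5=m depends on [3:m]
#6=k depends on [5:m]
sources: [0:k, 4:i]
N(rest) = Σ N(rest − s) over sources s of rest; N(one piece) = 1:
  size 1 → [4]=1  [6]=1
  size 2 → [4,6]=2  [5,6]=1
  size 3 → [3,5,6]=1  [4,5,6]=3
  size 4 → [2,3,5,6]=1  [3,4,5,6]=4
  size 5 → [1,2,3,5,6]=1  [2,3,4,5,6]=5
  first=0(k) contributes 6
  first=4(i) contributes 1
|[w]| = 7

7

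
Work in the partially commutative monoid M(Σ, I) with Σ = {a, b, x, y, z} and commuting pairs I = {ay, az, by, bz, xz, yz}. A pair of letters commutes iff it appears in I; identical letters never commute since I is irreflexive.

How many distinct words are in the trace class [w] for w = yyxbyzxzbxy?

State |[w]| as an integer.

#0=y has no predecessor
#1=y depends on [0:y]
#2=x depends on [1:y]
#3=b depends on [2:x]
#4=y depends on [2:x]
#5=z has no predecessor
#6=x depends on [3:b, 4:y]
#7=z depends on [5:z]
#8=b depends on [6:x]
#9=x depends on [8:b]
#10=y depends on [9:x]
sources: [0:y, 5:z]
N(rest) = Σ N(rest − s) over sources s of rest; N(one piece) = 1:
  size 1 → [7]=1  [10]=1
  size 2 → [5,7]=1  [7,10]=2  [9,10]=1
  size 3 → [5,7,10]=3  [7,9,10]=3  [8,9,10]=1
  size 4 → [5,7,9,10]=6  [6,8,9,10]=1  [7,8,9,10]=4
  size 5 → [3,6,8,9,10]=1  [4,6,8,9,10]=1  [5,7,8,9,10]=10  [6,7,8,9,10]=5
  size 6 → [3,4,6,8,9,10]=2  [3,6,7,8,9,10]=6  [4,6,7,8,9,10]=6  [5,6,7,8,9,10]=15
  size 7 → [2,3,4,6,8,9,10]=2  [3,4,6,7,8,9,10]=14  [3,5,6,7,8,9,10]=21  [4,5,6,7,8,9,10]=21
  size 8 → [1,2,3,4,6,8,9,10]=2  [2,3,4,6,7,8,9,10]=16  [3,4,5,6,7,8,9,10]=56
  size 9 → [0,1,2,3,4,6,8,9,10]=2  [1,2,3,4,6,7,8,9,10]=18  [2,3,4,5,6,7,8,9,10]=72
  first=0(y) contributes 90
  first=5(z) contributes 20
|[w]| = 110

110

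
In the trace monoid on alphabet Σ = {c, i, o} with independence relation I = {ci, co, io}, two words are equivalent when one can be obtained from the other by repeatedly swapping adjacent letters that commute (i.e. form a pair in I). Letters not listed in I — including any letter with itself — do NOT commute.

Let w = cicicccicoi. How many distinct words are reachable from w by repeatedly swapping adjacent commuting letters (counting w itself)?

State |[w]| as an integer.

piece 0:c — minimal
piece 1:i — minimal
piece 2:c rests on {0:c}
piece 3:i rests on {1:i}
piece 4:c rests on {2:c}
piece 5:c rests on {4:c}
piece 6:c rests on {5:c}
piece 7:i rests on {3:i}
piece 8:c rests on {6:c}
piece 9:o — minimal
piece 10:i rests on {7:i}
minimal pieces: {0:c, 1:i, 9:o}
ways to finish when only these pieces remain (= sum over removing one remaining piece with nothing left below it):
  1 left: {8}→1  {9}→1  {10}→1
  2 left: {6,8}→1  {7,10}→1  {8,9}→2  {8,10}→2  {9,10}→2
  3 left: {3,7,10}→1  {5,6,8}→1  {6,8,9}→3  {6,8,10}→3  {7,8,10}→3  {7,9,10}→3  {8,9,10}→6
  4 left: {1,3,7,10}→1  {3,7,8,10}→4  {3,7,9,10}→4  {4,5,6,8}→1  {5,6,8,9}→4  {5,6,8,10}→4  {6,7,8,10}→6  {6,8,9,10}→12  {7,8,9,10}→12
  5 left: {1,3,7,8,10}→5  {1,3,7,9,10}→5  {2,4,5,6,8}→1  {3,6,7,8,10}→10  {3,7,8,9,10}→20  {4,5,6,8,9}→5  {4,5,6,8,10}→5  {5,6,7,8,10}→10  {5,6,8,9,10}→20  {6,7,8,9,10}→30
  6 left: {0,2,4,5,6,8}→1  {1,3,6,7,8,10}→15  {1,3,7,8,9,10}→30  {2,4,5,6,8,9}→6  {2,4,5,6,8,10}→6  {3,5,6,7,8,10}→20  {3,6,7,8,9,10}→60  {4,5,6,7,8,10}→15  {4,5,6,8,9,10}→30  {5,6,7,8,9,10}→60
  7 left: {0,2,4,5,6,8,9}→7  {0,2,4,5,6,8,10}→7  {1,3,5,6,7,8,10}→35  {1,3,6,7,8,9,10}→105  {2,4,5,6,7,8,10}→21  {2,4,5,6,8,9,10}→42  {3,4,5,6,7,8,10}→35  {3,5,6,7,8,9,10}→140  {4,5,6,7,8,9,10}→105
  8 left: {0,2,4,5,6,7,8,10}→28  {0,2,4,5,6,8,9,10}→56  {1,3,4,5,6,7,8,10}→70  {1,3,5,6,7,8,9,10}→280  {2,3,4,5,6,7,8,10}→56  {2,4,5,6,7,8,9,10}→168  {3,4,5,6,7,8,9,10}→280
  9 left: {0,2,3,4,5,6,7,8,10}→84  {0,2,4,5,6,7,8,9,10}→252  {1,2,3,4,5,6,7,8,10}→126  {1,3,4,5,6,7,8,9,10}→630  {2,3,4,5,6,7,8,9,10}→504
  placing 0:c first → 1260 extensions
  placing 1:i first → 840 extensions
  placing 9:o first → 210 extensions
total linear extensions = 2310

2310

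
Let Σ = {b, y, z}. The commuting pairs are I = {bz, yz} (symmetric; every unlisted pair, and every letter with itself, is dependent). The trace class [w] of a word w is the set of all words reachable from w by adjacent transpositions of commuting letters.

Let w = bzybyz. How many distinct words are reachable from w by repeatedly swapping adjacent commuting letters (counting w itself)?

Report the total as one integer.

drop 0:b onto floor
drop 1:z onto floor
drop 2:y onto {0:b}
drop 3:b onto {2:y}
drop 4:y onto {3:b}
drop 5:z onto {1:z}
ground layer = {0:b, 1:z}
drop-orders for the pieces not yet dropped (sum over which currently-grounded one goes next):
  1 to go: {4} 1  {5} 1
  2 to go: {1,5} 1  {3,4} 1  {4,5} 2
  3 to go: {1,4,5} 3  {2,3,4} 1  {3,4,5} 3
  4 to go: {0,2,3,4} 1  {1,3,4,5} 6  {2,3,4,5} 4
  if 0:b drops first: 10 orders
  if 1:z drops first: 5 orders
heap linearizations: 15

15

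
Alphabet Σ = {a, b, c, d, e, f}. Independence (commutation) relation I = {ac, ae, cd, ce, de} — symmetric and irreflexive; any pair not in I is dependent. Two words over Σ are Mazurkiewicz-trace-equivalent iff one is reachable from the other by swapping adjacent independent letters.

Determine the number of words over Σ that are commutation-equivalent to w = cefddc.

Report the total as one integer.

6

piece 0:c — minimal
piece 1:e — minimal
piece 2:f rests on {0:c, 1:e}
piece 3:d rests on {2:f}
piece 4:d rests on {3:d}
piece 5:c rests on {2:f}
minimal pieces: {0:c, 1:e}
ways to finish when only these pieces remain (= sum over removing one remaining piece with nothing left below it):
  1 left: {4}→1  {5}→1
  2 left: {3,4}→1  {4,5}→2
  3 left: {3,4,5}→3
  4 left: {2,3,4,5}→3
  placing 0:c first → 3 extensions
  placing 1:e first → 3 extensions
total linear extensions = 6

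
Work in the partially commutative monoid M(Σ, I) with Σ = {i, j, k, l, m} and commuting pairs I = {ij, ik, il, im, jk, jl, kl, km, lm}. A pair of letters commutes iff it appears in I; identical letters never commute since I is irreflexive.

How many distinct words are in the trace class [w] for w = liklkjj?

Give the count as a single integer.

630

drop 0:l onto floor
drop 1:i onto floor
drop 2:k onto floor
drop 3:l onto {0:l}
drop 4:k onto {2:k}
drop 5:j onto floor
drop 6:j onto {5:j}
ground layer = {0:l, 1:i, 2:k, 5:j}
drop-orders for the pieces not yet dropped (sum over which currently-grounded one goes next):
  1 to go: {1} 1  {3} 1  {4} 1  {6} 1
  2 to go: {0,3} 1  {1,3} 2  {1,4} 2  {1,6} 2  {2,4} 1  {3,4} 2  {3,6} 2  {4,6} 2  {5,6} 1
  3 to go: {0,1,3} 3  {0,3,4} 3  {0,3,6} 3  {1,2,4} 3  {1,3,4} 6  {1,3,6} 6  {1,4,6} 6  {1,5,6} 3  {2,3,4} 3  {2,4,6} 3  {3,4,6} 6  {3,5,6} 3  {4,5,6} 3
  4 to go: {0,1,3,4} 12  {0,1,3,6} 12  {0,2,3,4} 6  {0,3,4,6} 12  {0,3,5,6} 6  {1,2,3,4} 12  {1,2,4,6} 12  {1,3,4,6} 24  {1,3,5,6} 12  {1,4,5,6} 12  {2,3,4,6} 12  {2,4,5,6} 6  {3,4,5,6} 12
  5 to go: {0,1,2,3,4} 30  {0,1,3,4,6} 60  {0,1,3,5,6} 30  {0,2,3,4,6} 30  {0,3,4,5,6} 30  {1,2,3,4,6} 60  {1,2,4,5,6} 30  {1,3,4,5,6} 60  {2,3,4,5,6} 30
  if 0:l drops first: 180 orders
  if 1:i drops first: 90 orders
  if 2:k drops first: 180 orders
  if 5:j drops first: 180 orders
heap linearizations: 630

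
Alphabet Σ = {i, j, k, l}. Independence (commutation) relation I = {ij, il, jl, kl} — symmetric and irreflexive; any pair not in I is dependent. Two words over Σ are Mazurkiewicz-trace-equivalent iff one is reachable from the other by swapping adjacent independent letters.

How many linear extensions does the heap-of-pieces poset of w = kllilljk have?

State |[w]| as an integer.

140

0(k) covers ∅
1(l) covers ∅
2(l) covers 1:l
3(i) covers 0:k
4(l) covers 2:l
5(l) covers 4:l
6(j) covers 0:k
7(k) covers 3:i, 6:j
floor of heap: 0:k, 1:l
completions by unplaced set U, small U first (add the entries for U minus each lowest piece of U):
  |U|=1: {5}:1  {7}:1
  |U|=2: {3,7}:1  {4,5}:1  {5,7}:2  {6,7}:1
  |U|=3: {2,4,5}:1  {3,5,7}:3  {3,6,7}:2  {4,5,7}:3  {5,6,7}:3
  |U|=4: {0,3,6,7}:2  {1,2,4,5}:1  {2,4,5,7}:4  {3,4,5,7}:6  {3,5,6,7}:8  {4,5,6,7}:6
  |U|=5: {0,3,5,6,7}:10  {1,2,4,5,7}:5  {2,3,4,5,7}:10  {2,4,5,6,7}:10  {3,4,5,6,7}:20
  |U|=6: {0,3,4,5,6,7}:30  {1,2,3,4,5,7}:15  {1,2,4,5,6,7}:15  {2,3,4,5,6,7}:40
  start at 0(k): 70
  start at 1(l): 70
sum over floor = 140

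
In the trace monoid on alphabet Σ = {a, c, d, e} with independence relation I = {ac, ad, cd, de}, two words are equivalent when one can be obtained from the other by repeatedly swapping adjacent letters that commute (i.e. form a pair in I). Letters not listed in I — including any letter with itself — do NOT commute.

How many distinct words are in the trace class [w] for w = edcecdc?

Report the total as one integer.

#0=e has no predecessor
#1=d has no predecessor
#2=c depends on [0:e]
#3=e depends on [2:c]
#4=c depends on [3:e]
#5=d depends on [1:d]
#6=c depends on [4:c]
sources: [0:e, 1:d]
N(rest) = Σ N(rest − s) over sources s of rest; N(one piece) = 1:
  size 1 → [5]=1  [6]=1
  size 2 → [1,5]=1  [4,6]=1  [5,6]=2
  size 3 → [1,5,6]=3  [3,4,6]=1  [4,5,6]=3
  size 4 → [1,4,5,6]=6  [2,3,4,6]=1  [3,4,5,6]=4
  size 5 → [0,2,3,4,6]=1  [1,3,4,5,6]=10  [2,3,4,5,6]=5
  first=0(e) contributes 15
  first=1(d) contributes 6
|[w]| = 21

21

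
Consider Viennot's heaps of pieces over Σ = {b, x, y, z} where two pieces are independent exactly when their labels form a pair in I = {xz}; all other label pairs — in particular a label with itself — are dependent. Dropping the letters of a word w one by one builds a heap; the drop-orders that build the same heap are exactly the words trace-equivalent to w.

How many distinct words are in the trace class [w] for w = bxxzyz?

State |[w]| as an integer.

drop 0:b onto floor
drop 1:x onto {0:b}
drop 2:x onto {1:x}
drop 3:z onto {0:b}
drop 4:y onto {2:x, 3:z}
drop 5:z onto {4:y}
ground layer = {0:b}
drop-orders for the pieces not yet dropped (sum over which currently-grounded one goes next):
  1 to go: {5} 1
  2 to go: {4,5} 1
  3 to go: {2,4,5} 1  {3,4,5} 1
  4 to go: {1,2,4,5} 1  {2,3,4,5} 2
  if 0:b drops first: 3 orders

3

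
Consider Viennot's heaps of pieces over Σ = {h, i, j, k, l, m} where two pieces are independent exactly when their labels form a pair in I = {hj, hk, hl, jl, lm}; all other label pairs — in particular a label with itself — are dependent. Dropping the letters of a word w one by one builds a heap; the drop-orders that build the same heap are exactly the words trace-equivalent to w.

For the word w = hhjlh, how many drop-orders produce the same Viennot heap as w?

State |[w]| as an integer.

20

piece 0:h — minimal
piece 1:h rests on {0:h}
piece 2:j — minimal
piece 3:l — minimal
piece 4:h rests on {1:h}
minimal pieces: {0:h, 2:j, 3:l}
ways to finish when only these pieces remain (= sum over removing one remaining piece with nothing left below it):
  1 left: {2}→1  {3}→1  {4}→1
  2 left: {1,4}→1  {2,3}→2  {2,4}→2  {3,4}→2
  3 left: {0,1,4}→1  {1,2,4}→3  {1,3,4}→3  {2,3,4}→6
  placing 0:h first → 12 extensions
  placing 2:j first → 4 extensions
  placing 3:l first → 4 extensions
total linear extensions = 20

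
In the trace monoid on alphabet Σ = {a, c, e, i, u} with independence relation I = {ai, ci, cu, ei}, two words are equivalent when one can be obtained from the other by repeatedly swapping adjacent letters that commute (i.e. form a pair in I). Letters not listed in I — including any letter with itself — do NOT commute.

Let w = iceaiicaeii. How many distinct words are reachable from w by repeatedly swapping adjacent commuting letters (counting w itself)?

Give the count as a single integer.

#0=i has no predecessor
#1=c has no predecessor
#2=e depends on [1:c]
#3=a depends on [2:e]
#4=i depends on [0:i]
#5=i depends on [4:i]
#6=c depends on [3:a]
#7=a depends on [6:c]
#8=e depends on [7:a]
#9=i depends on [5:i]
#10=i depends on [9:i]
sources: [0:i, 1:c]
N(rest) = Σ N(rest − s) over sources s of rest; N(one piece) = 1:
  size 1 → [8]=1  [10]=1
  size 2 → [7,8]=1  [8,10]=2  [9,10]=1
  size 3 → [5,9,10]=1  [6,7,8]=1  [7,8,10]=3  [8,9,10]=3
  size 4 → [3,6,7,8]=1  [4,5,9,10]=1  [5,8,9,10]=4  [6,7,8,10]=4  [7,8,9,10]=6
  size 5 → [0,4,5,9,10]=1  [2,3,6,7,8]=1  [3,6,7,8,10]=5  [4,5,8,9,10]=5  [5,7,8,9,10]=10  [6,7,8,9,10]=10
  size 6 → [0,4,5,8,9,10]=6  [1,2,3,6,7,8]=1  [2,3,6,7,8,10]=6  [3,6,7,8,9,10]=15  [4,5,7,8,9,10]=15  [5,6,7,8,9,10]=20
  size 7 → [0,4,5,7,8,9,10]=21  [1,2,3,6,7,8,10]=7  [2,3,6,7,8,9,10]=21  [3,5,6,7,8,9,10]=35  [4,5,6,7,8,9,10]=35
  size 8 → [0,4,5,6,7,8,9,10]=56  [1,2,3,6,7,8,9,10]=28  [2,3,5,6,7,8,9,10]=56  [3,4,5,6,7,8,9,10]=70
  size 9 → [0,3,4,5,6,7,8,9,10]=126  [1,2,3,5,6,7,8,9,10]=84  [2,3,4,5,6,7,8,9,10]=126
  first=0(i) contributes 210
  first=1(c) contributes 252
|[w]| = 462

462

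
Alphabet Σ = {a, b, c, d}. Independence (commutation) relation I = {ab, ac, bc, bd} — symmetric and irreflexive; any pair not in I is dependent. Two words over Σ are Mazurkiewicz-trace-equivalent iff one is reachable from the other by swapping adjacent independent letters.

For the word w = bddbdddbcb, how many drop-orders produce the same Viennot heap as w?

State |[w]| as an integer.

0(b) covers ∅
1(d) covers ∅
2(d) covers 1:d
3(b) covers 0:b
4(d) covers 2:d
5(d) covers 4:d
6(d) covers 5:d
7(b) covers 3:b
8(c) covers 6:d
9(b) covers 7:b
floor of heap: 0:b, 1:d
completions by unplaced set U, small U first (add the entries for U minus each lowest piece of U):
  |U|=1: {8}:1  {9}:1
  |U|=2: {6,8}:1  {7,9}:1  {8,9}:2
  |U|=3: {3,7,9}:1  {5,6,8}:1  {6,8,9}:3  {7,8,9}:3
  |U|=4: {0,3,7,9}:1  {3,7,8,9}:4  {4,5,6,8}:1  {5,6,8,9}:4  {6,7,8,9}:6
  |U|=5: {0,3,7,8,9}:5  {2,4,5,6,8}:1  {3,6,7,8,9}:10  {4,5,6,8,9}:5  {5,6,7,8,9}:10
  |U|=6: {0,3,6,7,8,9}:15  {1,2,4,5,6,8}:1  {2,4,5,6,8,9}:6  {3,5,6,7,8,9}:20  {4,5,6,7,8,9}:15
  |U|=7: {0,3,5,6,7,8,9}:35  {1,2,4,5,6,8,9}:7  {2,4,5,6,7,8,9}:21  {3,4,5,6,7,8,9}:35
  |U|=8: {0,3,4,5,6,7,8,9}:70  {1,2,4,5,6,7,8,9}:28  {2,3,4,5,6,7,8,9}:56
  start at 0(b): 84
  start at 1(d): 126
sum over floor = 210

210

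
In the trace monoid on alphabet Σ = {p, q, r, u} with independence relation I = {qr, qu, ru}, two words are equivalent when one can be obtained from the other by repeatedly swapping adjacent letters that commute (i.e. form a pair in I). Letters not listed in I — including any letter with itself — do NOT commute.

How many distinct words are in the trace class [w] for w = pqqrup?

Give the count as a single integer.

#0=p has no predecessor
#1=q depends on [0:p]
#2=q depends on [1:q]
#3=r depends on [0:p]
#4=u depends on [0:p]
#5=p depends on [2:q, 3:r, 4:u]
sources: [0:p]
N(rest) = Σ N(rest − s) over sources s of rest; N(one piece) = 1:
  size 1 → [5]=1
  size 2 → [2,5]=1  [3,5]=1  [4,5]=1
  size 3 → [1,2,5]=1  [2,3,5]=2  [2,4,5]=2  [3,4,5]=2
  size 4 → [1,2,3,5]=3  [1,2,4,5]=3  [2,3,4,5]=6
  first=0(p) contributes 12

12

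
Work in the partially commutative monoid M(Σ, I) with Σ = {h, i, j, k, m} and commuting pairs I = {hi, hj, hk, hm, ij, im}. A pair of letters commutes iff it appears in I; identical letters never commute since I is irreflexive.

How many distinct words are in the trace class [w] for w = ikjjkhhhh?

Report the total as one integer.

0(i) covers ∅
1(k) covers 0:i
2(j) covers 1:k
3(j) covers 2:j
4(k) covers 3:j
5(h) covers ∅
6(h) covers 5:h
7(h) covers 6:h
8(h) covers 7:h
floor of heap: 0:i, 5:h
completions by unplaced set U, small U first (add the entries for U minus each lowest piece of U):
  |U|=1: {4}:1  {8}:1
  |U|=2: {3,4}:1  {4,8}:2  {7,8}:1
  |U|=3: {2,3,4}:1  {3,4,8}:3  {4,7,8}:3  {6,7,8}:1
  |U|=4: {1,2,3,4}:1  {2,3,4,8}:4  {3,4,7,8}:6  {4,6,7,8}:4  {5,6,7,8}:1
  |U|=5: {0,1,2,3,4}:1  {1,2,3,4,8}:5  {2,3,4,7,8}:10  {3,4,6,7,8}:10  {4,5,6,7,8}:5
  |U|=6: {0,1,2,3,4,8}:6  {1,2,3,4,7,8}:15  {2,3,4,6,7,8}:20  {3,4,5,6,7,8}:15
  |U|=7: {0,1,2,3,4,7,8}:21  {1,2,3,4,6,7,8}:35  {2,3,4,5,6,7,8}:35
  start at 0(i): 70
  start at 5(h): 56
sum over floor = 126

126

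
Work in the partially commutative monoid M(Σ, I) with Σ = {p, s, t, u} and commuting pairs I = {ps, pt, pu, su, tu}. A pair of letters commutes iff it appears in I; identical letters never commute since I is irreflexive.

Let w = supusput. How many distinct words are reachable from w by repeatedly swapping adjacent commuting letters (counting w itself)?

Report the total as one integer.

drop 0:s onto floor
drop 1:u onto floor
drop 2:p onto floor
drop 3:u onto {1:u}
drop 4:s onto {0:s}
drop 5:p onto {2:p}
drop 6:u onto {3:u}
drop 7:t onto {4:s}
ground layer = {0:s, 1:u, 2:p}
drop-orders for the pieces not yet dropped (sum over which currently-grounded one goes next):
  1 to go: {5} 1  {6} 1  {7} 1
  2 to go: {2,5} 1  {3,6} 1  {4,7} 1  {5,6} 2  {5,7} 2  {6,7} 2
  3 to go: {0,4,7} 1  {1,3,6} 1  {2,5,6} 3  {2,5,7} 3  {3,5,6} 3  {3,6,7} 3  {4,5,7} 3  {4,6,7} 3  {5,6,7} 6
  4 to go: {0,4,5,7} 4  {0,4,6,7} 4  {1,3,5,6} 4  {1,3,6,7} 4  {2,3,5,6} 6  {2,4,5,7} 6  {2,5,6,7} 12  {3,4,6,7} 6  {3,5,6,7} 12  {4,5,6,7} 12
  5 to go: {0,2,4,5,7} 10  {0,3,4,6,7} 10  {0,4,5,6,7} 20  {1,2,3,5,6} 10  {1,3,4,6,7} 10  {1,3,5,6,7} 20  {2,3,5,6,7} 30  {2,4,5,6,7} 30  {3,4,5,6,7} 30
  6 to go: {0,1,3,4,6,7} 20  {0,2,4,5,6,7} 60  {0,3,4,5,6,7} 60  {1,2,3,5,6,7} 60  {1,3,4,5,6,7} 60  {2,3,4,5,6,7} 90
  if 0:s drops first: 210 orders
  if 1:u drops first: 210 orders
  if 2:p drops first: 140 orders
heap linearizations: 560

560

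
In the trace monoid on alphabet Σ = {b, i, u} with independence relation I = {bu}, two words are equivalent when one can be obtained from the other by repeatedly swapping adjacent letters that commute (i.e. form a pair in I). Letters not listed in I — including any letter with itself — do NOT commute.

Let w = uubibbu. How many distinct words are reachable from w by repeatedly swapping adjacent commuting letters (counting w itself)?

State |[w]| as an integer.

0(u) covers ∅
1(u) covers 0:u
2(b) covers ∅
3(i) covers 1:u, 2:b
4(b) covers 3:i
5(b) covers 4:b
6(u) covers 3:i
floor of heap: 0:u, 2:b
completions by unplaced set U, small U first (add the entries for U minus each lowest piece of U):
  |U|=1: {5}:1  {6}:1
  |U|=2: {4,5}:1  {5,6}:2
  |U|=3: {4,5,6}:3
  |U|=4: {3,4,5,6}:3
  |U|=5: {1,3,4,5,6}:3  {2,3,4,5,6}:3
  start at 0(u): 6
  start at 2(b): 3
sum over floor = 9

9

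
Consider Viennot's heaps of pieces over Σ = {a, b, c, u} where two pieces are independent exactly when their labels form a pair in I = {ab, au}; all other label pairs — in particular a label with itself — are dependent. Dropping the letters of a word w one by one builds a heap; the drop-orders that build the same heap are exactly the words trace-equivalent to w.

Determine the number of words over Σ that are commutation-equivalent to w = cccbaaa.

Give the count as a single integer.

0(c) covers ∅
1(c) covers 0:c
2(c) covers 1:c
3(b) covers 2:c
4(a) covers 2:c
5(a) covers 4:a
6(a) covers 5:a
floor of heap: 0:c
completions by unplaced set U, small U first (add the entries for U minus each lowest piece of U):
  |U|=1: {3}:1  {6}:1
  |U|=2: {3,6}:2  {5,6}:1
  |U|=3: {3,5,6}:3  {4,5,6}:1
  |U|=4: {3,4,5,6}:4
  |U|=5: {2,3,4,5,6}:4
  start at 0(c): 4

4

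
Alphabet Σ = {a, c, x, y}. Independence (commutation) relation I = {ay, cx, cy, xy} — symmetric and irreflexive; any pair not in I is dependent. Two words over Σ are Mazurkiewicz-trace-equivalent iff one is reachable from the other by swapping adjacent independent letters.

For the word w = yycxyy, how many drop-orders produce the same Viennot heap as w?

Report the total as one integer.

drop 0:y onto floor
drop 1:y onto {0:y}
drop 2:c onto floor
drop 3:x onto floor
drop 4:y onto {1:y}
drop 5:y onto {4:y}
ground layer = {0:y, 2:c, 3:x}
drop-orders for the pieces not yet dropped (sum over which currently-grounded one goes next):
  1 to go: {2} 1  {3} 1  {5} 1
  2 to go: {2,3} 2  {2,5} 2  {3,5} 2  {4,5} 1
  3 to go: {1,4,5} 1  {2,3,5} 6  {2,4,5} 3  {3,4,5} 3
  4 to go: {0,1,4,5} 1  {1,2,4,5} 4  {1,3,4,5} 4  {2,3,4,5} 12
  if 0:y drops first: 20 orders
  if 2:c drops first: 5 orders
  if 3:x drops first: 5 orders
heap linearizations: 30

30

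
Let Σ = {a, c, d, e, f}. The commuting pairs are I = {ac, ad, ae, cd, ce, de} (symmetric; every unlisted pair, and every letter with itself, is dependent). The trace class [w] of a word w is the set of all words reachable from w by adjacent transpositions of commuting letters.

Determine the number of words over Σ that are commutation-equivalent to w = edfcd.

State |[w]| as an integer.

piece 0:e — minimal
piece 1:d — minimal
piece 2:f rests on {0:e, 1:d}
piece 3:c rests on {2:f}
piece 4:d rests on {2:f}
minimal pieces: {0:e, 1:d}
ways to finish when only these pieces remain (= sum over removing one remaining piece with nothing left below it):
  1 left: {3}→1  {4}→1
  2 left: {3,4}→2
  3 left: {2,3,4}→2
  placing 0:e first → 2 extensions
  placing 1:d first → 2 extensions
total linear extensions = 4

4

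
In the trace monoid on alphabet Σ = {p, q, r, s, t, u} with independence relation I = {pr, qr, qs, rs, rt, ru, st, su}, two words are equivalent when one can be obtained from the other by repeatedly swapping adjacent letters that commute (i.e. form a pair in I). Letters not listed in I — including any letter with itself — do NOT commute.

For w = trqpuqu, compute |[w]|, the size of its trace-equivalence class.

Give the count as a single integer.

7

#0=t has no predecessor
#1=r has no predecessor
#2=q depends on [0:t]
#3=p depends on [2:q]
#4=u depends on [3:p]
#5=q depends on [4:u]
#6=u depends on [5:q]
sources: [0:t, 1:r]
N(rest) = Σ N(rest − s) over sources s of rest; N(one piece) = 1:
  size 1 → [1]=1  [6]=1
  size 2 → [1,6]=2  [5,6]=1
  size 3 → [1,5,6]=3  [4,5,6]=1
  size 4 → [1,4,5,6]=4  [3,4,5,6]=1
  size 5 → [1,3,4,5,6]=5  [2,3,4,5,6]=1
  first=0(t) contributes 6
  first=1(r) contributes 1
|[w]| = 7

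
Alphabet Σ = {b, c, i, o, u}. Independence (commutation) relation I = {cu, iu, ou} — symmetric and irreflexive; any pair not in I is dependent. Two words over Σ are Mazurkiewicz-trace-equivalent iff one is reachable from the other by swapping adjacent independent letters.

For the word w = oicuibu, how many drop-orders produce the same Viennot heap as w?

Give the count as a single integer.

5

0(o) covers ∅
1(i) covers 0:o
2(c) covers 1:i
3(u) covers ∅
4(i) covers 2:c
5(b) covers 3:u, 4:i
6(u) covers 5:b
floor of heap: 0:o, 3:u
completions by unplaced set U, small U first (add the entries for U minus each lowest piece of U):
  |U|=1: {6}:1
  |U|=2: {5,6}:1
  |U|=3: {3,5,6}:1  {4,5,6}:1
  |U|=4: {2,4,5,6}:1  {3,4,5,6}:2
  |U|=5: {1,2,4,5,6}:1  {2,3,4,5,6}:3
  start at 0(o): 4
  start at 3(u): 1
sum over floor = 5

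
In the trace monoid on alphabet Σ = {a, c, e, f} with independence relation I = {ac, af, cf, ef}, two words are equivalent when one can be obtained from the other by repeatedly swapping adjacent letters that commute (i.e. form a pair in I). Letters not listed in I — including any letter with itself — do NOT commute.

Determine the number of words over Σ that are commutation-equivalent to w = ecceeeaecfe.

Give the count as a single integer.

11

piece 0:e — minimal
piece 1:c rests on {0:e}
piece 2:c rests on {1:c}
piece 3:e rests on {2:c}
piece 4:e rests on {3:e}
piece 5:e rests on {4:e}
piece 6:a rests on {5:e}
piece 7:e rests on {6:a}
piece 8:c rests on {7:e}
piece 9:f — minimal
piece 10:e rests on {8:c}
minimal pieces: {0:e, 9:f}
ways to finish when only these pieces remain (= sum over removing one remaining piece with nothing left below it):
  1 left: {9}→1  {10}→1
  2 left: {8,10}→1  {9,10}→2
  3 left: {7,8,10}→1  {8,9,10}→3
  4 left: {6,7,8,10}→1  {7,8,9,10}→4
  5 left: {5,6,7,8,10}→1  {6,7,8,9,10}→5
  6 left: {4,5,6,7,8,10}→1  {5,6,7,8,9,10}→6
  7 left: {3,4,5,6,7,8,10}→1  {4,5,6,7,8,9,10}→7
  8 left: {2,3,4,5,6,7,8,10}→1  {3,4,5,6,7,8,9,10}→8
  9 left: {1,2,3,4,5,6,7,8,10}→1  {2,3,4,5,6,7,8,9,10}→9
  placing 0:e first → 10 extensions
  placing 9:f first → 1 extensions
total linear extensions = 11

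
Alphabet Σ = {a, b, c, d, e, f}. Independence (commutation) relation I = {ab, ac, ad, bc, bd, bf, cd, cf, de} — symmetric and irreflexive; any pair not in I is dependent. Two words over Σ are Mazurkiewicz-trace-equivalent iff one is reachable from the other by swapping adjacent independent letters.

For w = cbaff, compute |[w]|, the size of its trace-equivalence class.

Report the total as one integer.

20

0(c) covers ∅
1(b) covers ∅
2(a) covers ∅
3(f) covers 2:a
4(f) covers 3:f
floor of heap: 0:c, 1:b, 2:a
completions by unplaced set U, small U first (add the entries for U minus each lowest piece of U):
  |U|=1: {0}:1  {1}:1  {4}:1
  |U|=2: {0,1}:2  {0,4}:2  {1,4}:2  {3,4}:1
  |U|=3: {0,1,4}:6  {0,3,4}:3  {1,3,4}:3  {2,3,4}:1
  start at 0(c): 4
  start at 1(b): 4
  start at 2(a): 12
sum over floor = 20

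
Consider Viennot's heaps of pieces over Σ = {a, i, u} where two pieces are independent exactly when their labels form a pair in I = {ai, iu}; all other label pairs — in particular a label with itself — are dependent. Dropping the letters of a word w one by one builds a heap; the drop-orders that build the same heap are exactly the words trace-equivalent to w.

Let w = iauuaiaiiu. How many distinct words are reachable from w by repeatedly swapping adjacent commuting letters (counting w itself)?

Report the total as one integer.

drop 0:i onto floor
drop 1:a onto floor
drop 2:u onto {1:a}
drop 3:u onto {2:u}
drop 4:a onto {3:u}
drop 5:i onto {0:i}
drop 6:a onto {4:a}
drop 7:i onto {5:i}
drop 8:i onto {7:i}
drop 9:u onto {6:a}
ground layer = {0:i, 1:a}
drop-orders for the pieces not yet dropped (sum over which currently-grounded one goes next):
  1 to go: {8} 1  {9} 1
  2 to go: {6,9} 1  {7,8} 1  {8,9} 2
  3 to go: {4,6,9} 1  {5,7,8} 1  {6,8,9} 3  {7,8,9} 3
  4 to go: {0,5,7,8} 1  {3,4,6,9} 1  {4,6,8,9} 4  {5,7,8,9} 4  {6,7,8,9} 6
  5 to go: {0,5,7,8,9} 5  {2,3,4,6,9} 1  {3,4,6,8,9} 5  {4,6,7,8,9} 10  {5,6,7,8,9} 10
  6 to go: {0,5,6,7,8,9} 15  {1,2,3,4,6,9} 1  {2,3,4,6,8,9} 6  {3,4,6,7,8,9} 15  {4,5,6,7,8,9} 20
  7 to go: {0,4,5,6,7,8,9} 35  {1,2,3,4,6,8,9} 7  {2,3,4,6,7,8,9} 21  {3,4,5,6,7,8,9} 35
  8 to go: {0,3,4,5,6,7,8,9} 70  {1,2,3,4,6,7,8,9} 28  {2,3,4,5,6,7,8,9} 56
  if 0:i drops first: 84 orders
  if 1:a drops first: 126 orders
heap linearizations: 210

210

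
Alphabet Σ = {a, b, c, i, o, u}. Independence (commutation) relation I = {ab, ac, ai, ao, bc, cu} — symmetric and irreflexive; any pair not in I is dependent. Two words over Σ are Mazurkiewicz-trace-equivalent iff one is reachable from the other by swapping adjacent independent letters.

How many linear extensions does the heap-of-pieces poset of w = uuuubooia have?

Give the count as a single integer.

5

#0=u has no predecessor
#1=u depends on [0:u]
#2=u depends on [1:u]
#3=u depends on [2:u]
#4=b depends on [3:u]
#5=o depends on [4:b]
#6=o depends on [5:o]
#7=i depends on [6:o]
#8=a depends on [3:u]
sources: [0:u]
N(rest) = Σ N(rest − s) over sources s of rest; N(one piece) = 1:
  size 1 → [7]=1  [8]=1
  size 2 → [6,7]=1  [7,8]=2
  size 3 → [5,6,7]=1  [6,7,8]=3
  size 4 → [4,5,6,7]=1  [5,6,7,8]=4
  size 5 → [4,5,6,7,8]=5
  size 6 → [3,4,5,6,7,8]=5
  size 7 → [2,3,4,5,6,7,8]=5
  first=0(u) contributes 5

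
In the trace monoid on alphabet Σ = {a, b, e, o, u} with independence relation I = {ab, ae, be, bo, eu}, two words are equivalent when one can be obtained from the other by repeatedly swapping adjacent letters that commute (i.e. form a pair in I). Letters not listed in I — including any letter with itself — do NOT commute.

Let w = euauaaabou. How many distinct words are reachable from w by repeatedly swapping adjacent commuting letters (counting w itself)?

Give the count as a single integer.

39

drop 0:e onto floor
drop 1:u onto floor
drop 2:a onto {1:u}
drop 3:u onto {2:a}
drop 4:a onto {3:u}
drop 5:a onto {4:a}
drop 6:a onto {5:a}
drop 7:b onto {3:u}
drop 8:o onto {0:e, 6:a}
drop 9:u onto {7:b, 8:o}
ground layer = {0:e, 1:u}
drop-orders for the pieces not yet dropped (sum over which currently-grounded one goes next):
  1 to go: {9} 1
  2 to go: {7,9} 1  {8,9} 1
  3 to go: {0,8,9} 1  {6,8,9} 1  {7,8,9} 2
  4 to go: {0,6,8,9} 2  {0,7,8,9} 3  {5,6,8,9} 1  {6,7,8,9} 3
  5 to go: {0,5,6,8,9} 3  {0,6,7,8,9} 8  {4,5,6,8,9} 1  {5,6,7,8,9} 4
  6 to go: {0,4,5,6,8,9} 4  {0,5,6,7,8,9} 15  {4,5,6,7,8,9} 5
  7 to go: {0,4,5,6,7,8,9} 24  {3,4,5,6,7,8,9} 5
  8 to go: {0,3,4,5,6,7,8,9} 29  {2,3,4,5,6,7,8,9} 5
  if 0:e drops first: 5 orders
  if 1:u drops first: 34 orders
heap linearizations: 39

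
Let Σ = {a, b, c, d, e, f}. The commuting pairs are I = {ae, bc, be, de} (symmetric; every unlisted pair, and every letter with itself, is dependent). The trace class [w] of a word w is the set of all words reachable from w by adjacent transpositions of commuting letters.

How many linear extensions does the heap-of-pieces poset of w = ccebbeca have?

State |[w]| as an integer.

21

drop 0:c onto floor
drop 1:c onto {0:c}
drop 2:e onto {1:c}
drop 3:b onto floor
drop 4:b onto {3:b}
drop 5:e onto {2:e}
drop 6:c onto {5:e}
drop 7:a onto {4:b, 6:c}
ground layer = {0:c, 3:b}
drop-orders for the pieces not yet dropped (sum over which currently-grounded one goes next):
  1 to go: {7} 1
  2 to go: {4,7} 1  {6,7} 1
  3 to go: {3,4,7} 1  {4,6,7} 2  {5,6,7} 1
  4 to go: {2,5,6,7} 1  {3,4,6,7} 3  {4,5,6,7} 3
  5 to go: {1,2,5,6,7} 1  {2,4,5,6,7} 4  {3,4,5,6,7} 6
  6 to go: {0,1,2,5,6,7} 1  {1,2,4,5,6,7} 5  {2,3,4,5,6,7} 10
  if 0:c drops first: 15 orders
  if 3:b drops first: 6 orders
heap linearizations: 21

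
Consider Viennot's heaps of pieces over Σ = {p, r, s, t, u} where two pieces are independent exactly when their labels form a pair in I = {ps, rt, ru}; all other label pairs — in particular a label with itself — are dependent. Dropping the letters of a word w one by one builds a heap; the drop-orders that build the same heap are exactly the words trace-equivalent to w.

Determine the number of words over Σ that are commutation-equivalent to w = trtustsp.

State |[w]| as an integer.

#0=t has no predecessor
#1=r has no predecessor
#2=t depends on [0:t]
#3=u depends on [2:t]
#4=s depends on [1:r, 3:u]
#5=t depends on [4:s]
#6=s depends on [5:t]
#7=p depends on [5:t]
sources: [0:t, 1:r]
N(rest) = Σ N(rest − s) over sources s of rest; N(one piece) = 1:
  size 1 → [6]=1  [7]=1
  size 2 → [6,7]=2
  size 3 → [5,6,7]=2
  size 4 → [4,5,6,7]=2
  size 5 → [1,4,5,6,7]=2  [3,4,5,6,7]=2
  size 6 → [1,3,4,5,6,7]=4  [2,3,4,5,6,7]=2
  first=0(t) contributes 6
  first=1(r) contributes 2
|[w]| = 8

8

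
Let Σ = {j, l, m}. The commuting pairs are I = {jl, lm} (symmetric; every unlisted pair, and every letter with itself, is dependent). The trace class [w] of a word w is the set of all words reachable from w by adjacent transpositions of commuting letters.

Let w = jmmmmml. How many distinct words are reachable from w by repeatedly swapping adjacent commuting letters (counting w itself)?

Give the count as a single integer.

#0=j has no predecessor
#1=m depends on [0:j]
#2=m depends on [1:m]
#3=m depends on [2:m]
#4=m depends on [3:m]
#5=m depends on [4:m]
#6=l has no predecessor
sources: [0:j, 6:l]
N(rest) = Σ N(rest − s) over sources s of rest; N(one piece) = 1:
  size 1 → [5]=1  [6]=1
  size 2 → [4,5]=1  [5,6]=2
  size 3 → [3,4,5]=1  [4,5,6]=3
  size 4 → [2,3,4,5]=1  [3,4,5,6]=4
  size 5 → [1,2,3,4,5]=1  [2,3,4,5,6]=5
  first=0(j) contributes 6
  first=6(l) contributes 1
|[w]| = 7

7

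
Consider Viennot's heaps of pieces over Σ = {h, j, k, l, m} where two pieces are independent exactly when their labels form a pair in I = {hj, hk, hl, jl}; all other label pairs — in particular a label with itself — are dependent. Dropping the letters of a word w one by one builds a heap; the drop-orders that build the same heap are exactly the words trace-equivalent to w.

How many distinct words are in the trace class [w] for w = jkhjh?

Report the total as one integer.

10

drop 0:j onto floor
drop 1:k onto {0:j}
drop 2:h onto floor
drop 3:j onto {1:k}
drop 4:h onto {2:h}
ground layer = {0:j, 2:h}
drop-orders for the pieces not yet dropped (sum over which currently-grounded one goes next):
  1 to go: {3} 1  {4} 1
  2 to go: {1,3} 1  {2,4} 1  {3,4} 2
  3 to go: {0,1,3} 1  {1,3,4} 3  {2,3,4} 3
  if 0:j drops first: 6 orders
  if 2:h drops first: 4 orders
heap linearizations: 10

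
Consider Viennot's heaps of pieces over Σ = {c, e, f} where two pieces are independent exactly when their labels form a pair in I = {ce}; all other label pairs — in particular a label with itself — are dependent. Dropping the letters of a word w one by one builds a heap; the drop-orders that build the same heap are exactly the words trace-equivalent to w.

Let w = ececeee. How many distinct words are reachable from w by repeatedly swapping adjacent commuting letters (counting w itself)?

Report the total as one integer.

#0=e has no predecessor
#1=c has no predecessor
#2=e depends on [0:e]
#3=c depends on [1:c]
#4=e depends on [2:e]
#5=e depends on [4:e]
#6=e depends on [5:e]
sources: [0:e, 1:c]
N(rest) = Σ N(rest − s) over sources s of rest; N(one piece) = 1:
  size 1 → [3]=1  [6]=1
  size 2 → [1,3]=1  [3,6]=2  [5,6]=1
  size 3 → [1,3,6]=3  [3,5,6]=3  [4,5,6]=1
  size 4 → [1,3,5,6]=6  [2,4,5,6]=1  [3,4,5,6]=4
  size 5 → [0,2,4,5,6]=1  [1,3,4,5,6]=10  [2,3,4,5,6]=5
  first=0(e) contributes 15
  first=1(c) contributes 6
|[w]| = 21

21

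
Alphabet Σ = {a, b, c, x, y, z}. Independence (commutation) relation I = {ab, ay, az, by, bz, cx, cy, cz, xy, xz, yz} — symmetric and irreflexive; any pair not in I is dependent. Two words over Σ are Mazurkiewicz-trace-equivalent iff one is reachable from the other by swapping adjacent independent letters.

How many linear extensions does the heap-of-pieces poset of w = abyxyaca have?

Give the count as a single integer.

56

drop 0:a onto floor
drop 1:b onto floor
drop 2:y onto floor
drop 3:x onto {0:a, 1:b}
drop 4:y onto {2:y}
drop 5:a onto {3:x}
drop 6:c onto {5:a}
drop 7:a onto {6:c}
ground layer = {0:a, 1:b, 2:y}
drop-orders for the pieces not yet dropped (sum over which currently-grounded one goes next):
  1 to go: {4} 1  {7} 1
  2 to go: {2,4} 1  {4,7} 2  {6,7} 1
  3 to go: {2,4,7} 3  {4,6,7} 3  {5,6,7} 1
  4 to go: {2,4,6,7} 6  {3,5,6,7} 1  {4,5,6,7} 4
  5 to go: {0,3,5,6,7} 1  {1,3,5,6,7} 1  {2,4,5,6,7} 10  {3,4,5,6,7} 5
  6 to go: {0,1,3,5,6,7} 2  {0,3,4,5,6,7} 6  {1,3,4,5,6,7} 6  {2,3,4,5,6,7} 15
  if 0:a drops first: 21 orders
  if 1:b drops first: 21 orders
  if 2:y drops first: 14 orders
heap linearizations: 56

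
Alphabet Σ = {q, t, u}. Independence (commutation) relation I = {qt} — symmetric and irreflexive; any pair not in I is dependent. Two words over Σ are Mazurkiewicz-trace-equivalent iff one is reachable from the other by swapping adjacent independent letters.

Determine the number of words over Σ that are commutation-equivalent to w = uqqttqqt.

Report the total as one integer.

piece 0:u — minimal
piece 1:q rests on {0:u}
piece 2:q rests on {1:q}
piece 3:t rests on {0:u}
piece 4:t rests on {3:t}
piece 5:q rests on {2:q}
piece 6:q rests on {5:q}
piece 7:t rests on {4:t}
minimal pieces: {0:u}
ways to finish when only these pieces remain (= sum over removing one remaining piece with nothing left below it):
  1 left: {6}→1  {7}→1
  2 left: {4,7}→1  {5,6}→1  {6,7}→2
  3 left: {2,5,6}→1  {3,4,7}→1  {4,6,7}→3  {5,6,7}→3
  4 left: {1,2,5,6}→1  {2,5,6,7}→4  {3,4,6,7}→4  {4,5,6,7}→6
  5 left: {1,2,5,6,7}→5  {2,4,5,6,7}→10  {3,4,5,6,7}→10
  6 left: {1,2,4,5,6,7}→15  {2,3,4,5,6,7}→20
  placing 0:u first → 35 extensions

35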